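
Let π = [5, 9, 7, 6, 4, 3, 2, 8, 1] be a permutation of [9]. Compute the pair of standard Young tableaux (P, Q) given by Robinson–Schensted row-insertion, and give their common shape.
P = [1, 6, 8] / [2] / [3] / [4] / [5] / [7] / [9];  Q = [1, 2, 8] / [3] / [4] / [5] / [6] / [7] / [9];  common shape = (3, 1, 1, 1, 1, 1, 1)

Row-insert the values π_1, π_2, … into P one at a time, bumping the leftmost entry strictly greater than the inserted value down to the next row. The recording tableau Q records, in position (i, j), the step at which that cell was added to P.
  Insert 5 (step 1): P = [5];  Q = [1]
  Insert 9 (step 2): P = [5, 9];  Q = [1, 2]
  Insert 7 (step 3): P = [5, 7] / [9];  Q = [1, 2] / [3]
  Insert 6 (step 4): P = [5, 6] / [7] / [9];  Q = [1, 2] / [3] / [4]
  Insert 4 (step 5): P = [4, 6] / [5] / [7] / [9];  Q = [1, 2] / [3] / [4] / [5]
  Insert 3 (step 6): P = [3, 6] / [4] / [5] / [7] / [9];  Q = [1, 2] / [3] / [4] / [5] / [6]
  Insert 2 (step 7): P = [2, 6] / [3] / [4] / [5] / [7] / [9];  Q = [1, 2] / [3] / [4] / [5] / [6] / [7]
  Insert 8 (step 8): P = [2, 6, 8] / [3] / [4] / [5] / [7] / [9];  Q = [1, 2, 8] / [3] / [4] / [5] / [6] / [7]
  Insert 1 (step 9): P = [1, 6, 8] / [2] / [3] / [4] / [5] / [7] / [9];  Q = [1, 2, 8] / [3] / [4] / [5] / [6] / [7] / [9]
Final shape: (3, 1, 1, 1, 1, 1, 1).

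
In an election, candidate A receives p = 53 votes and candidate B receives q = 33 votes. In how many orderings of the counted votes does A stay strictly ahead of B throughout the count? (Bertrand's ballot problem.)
Strict-lead orderings = 151782934429273212815400

Total orderings of the 86 votes with 53 for A: C(86, 53) = 652666618045874815106220. By the Bertrand ballot formula (Cycle Lemma / reflection principle), the number of orderings in which A is strictly ahead of B throughout is (p − q)/(p + q) · C(p + q, p) = (53 − 33)/(53 + 33) · 652666618045874815106220 = 151782934429273212815400.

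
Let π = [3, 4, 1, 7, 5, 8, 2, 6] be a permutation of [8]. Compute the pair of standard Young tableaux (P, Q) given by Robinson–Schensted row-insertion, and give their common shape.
P = [1, 2, 5, 6] / [3, 4, 8] / [7];  Q = [1, 2, 4, 6] / [3, 5, 8] / [7];  common shape = (4, 3, 1)

Row-insert the values π_1, π_2, … into P one at a time, bumping the leftmost entry strictly greater than the inserted value down to the next row. The recording tableau Q records, in position (i, j), the step at which that cell was added to P.
  Insert 3 (step 1): P = [3];  Q = [1]
  Insert 4 (step 2): P = [3, 4];  Q = [1, 2]
  Insert 1 (step 3): P = [1, 4] / [3];  Q = [1, 2] / [3]
  Insert 7 (step 4): P = [1, 4, 7] / [3];  Q = [1, 2, 4] / [3]
  Insert 5 (step 5): P = [1, 4, 5] / [3, 7];  Q = [1, 2, 4] / [3, 5]
  Insert 8 (step 6): P = [1, 4, 5, 8] / [3, 7];  Q = [1, 2, 4, 6] / [3, 5]
  Insert 2 (step 7): P = [1, 2, 5, 8] / [3, 4] / [7];  Q = [1, 2, 4, 6] / [3, 5] / [7]
  Insert 6 (step 8): P = [1, 2, 5, 6] / [3, 4, 8] / [7];  Q = [1, 2, 4, 6] / [3, 5, 8] / [7]
Final shape: (4, 3, 1).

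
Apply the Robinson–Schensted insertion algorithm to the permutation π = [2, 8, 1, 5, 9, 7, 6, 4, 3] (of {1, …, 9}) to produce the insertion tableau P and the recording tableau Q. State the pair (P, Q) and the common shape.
P = [1, 3, 6] / [2, 4, 9] / [5] / [7] / [8];  Q = [1, 2, 5] / [3, 4, 6] / [7] / [8] / [9];  common shape = (3, 3, 1, 1, 1)

Row-insert the values π_1, π_2, … into P one at a time, bumping the leftmost entry strictly greater than the inserted value down to the next row. The recording tableau Q records, in position (i, j), the step at which that cell was added to P.
  Insert 2 (step 1): P = [2];  Q = [1]
  Insert 8 (step 2): P = [2, 8];  Q = [1, 2]
  Insert 1 (step 3): P = [1, 8] / [2];  Q = [1, 2] / [3]
  Insert 5 (step 4): P = [1, 5] / [2, 8];  Q = [1, 2] / [3, 4]
  Insert 9 (step 5): P = [1, 5, 9] / [2, 8];  Q = [1, 2, 5] / [3, 4]
  Insert 7 (step 6): P = [1, 5, 7] / [2, 8, 9];  Q = [1, 2, 5] / [3, 4, 6]
  Insert 6 (step 7): P = [1, 5, 6] / [2, 7, 9] / [8];  Q = [1, 2, 5] / [3, 4, 6] / [7]
  Insert 4 (step 8): P = [1, 4, 6] / [2, 5, 9] / [7] / [8];  Q = [1, 2, 5] / [3, 4, 6] / [7] / [8]
  Insert 3 (step 9): P = [1, 3, 6] / [2, 4, 9] / [5] / [7] / [8];  Q = [1, 2, 5] / [3, 4, 6] / [7] / [8] / [9]
Final shape: (3, 3, 1, 1, 1).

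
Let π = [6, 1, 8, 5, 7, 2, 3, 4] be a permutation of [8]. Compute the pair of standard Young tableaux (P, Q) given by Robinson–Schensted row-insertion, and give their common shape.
P = [1, 2, 3, 4] / [5, 7] / [6, 8];  Q = [1, 3, 5, 8] / [2, 4] / [6, 7];  common shape = (4, 2, 2)

Row-insert the values π_1, π_2, … into P one at a time, bumping the leftmost entry strictly greater than the inserted value down to the next row. The recording tableau Q records, in position (i, j), the step at which that cell was added to P.
  Insert 6 (step 1): P = [6];  Q = [1]
  Insert 1 (step 2): P = [1] / [6];  Q = [1] / [2]
  Insert 8 (step 3): P = [1, 8] / [6];  Q = [1, 3] / [2]
  Insert 5 (step 4): P = [1, 5] / [6, 8];  Q = [1, 3] / [2, 4]
  Insert 7 (step 5): P = [1, 5, 7] / [6, 8];  Q = [1, 3, 5] / [2, 4]
  Insert 2 (step 6): P = [1, 2, 7] / [5, 8] / [6];  Q = [1, 3, 5] / [2, 4] / [6]
  Insert 3 (step 7): P = [1, 2, 3] / [5, 7] / [6, 8];  Q = [1, 3, 5] / [2, 4] / [6, 7]
  Insert 4 (step 8): P = [1, 2, 3, 4] / [5, 7] / [6, 8];  Q = [1, 3, 5, 8] / [2, 4] / [6, 7]
Final shape: (4, 2, 2).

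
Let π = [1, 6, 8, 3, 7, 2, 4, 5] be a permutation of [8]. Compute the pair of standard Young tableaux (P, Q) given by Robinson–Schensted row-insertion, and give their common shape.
P = [1, 2, 4, 5] / [3, 7] / [6, 8];  Q = [1, 2, 3, 8] / [4, 5] / [6, 7];  common shape = (4, 2, 2)

Row-insert the values π_1, π_2, … into P one at a time, bumping the leftmost entry strictly greater than the inserted value down to the next row. The recording tableau Q records, in position (i, j), the step at which that cell was added to P.
  Insert 1 (step 1): P = [1];  Q = [1]
  Insert 6 (step 2): P = [1, 6];  Q = [1, 2]
  Insert 8 (step 3): P = [1, 6, 8];  Q = [1, 2, 3]
  Insert 3 (step 4): P = [1, 3, 8] / [6];  Q = [1, 2, 3] / [4]
  Insert 7 (step 5): P = [1, 3, 7] / [6, 8];  Q = [1, 2, 3] / [4, 5]
  Insert 2 (step 6): P = [1, 2, 7] / [3, 8] / [6];  Q = [1, 2, 3] / [4, 5] / [6]
  Insert 4 (step 7): P = [1, 2, 4] / [3, 7] / [6, 8];  Q = [1, 2, 3] / [4, 5] / [6, 7]
  Insert 5 (step 8): P = [1, 2, 4, 5] / [3, 7] / [6, 8];  Q = [1, 2, 3, 8] / [4, 5] / [6, 7]
Final shape: (4, 2, 2).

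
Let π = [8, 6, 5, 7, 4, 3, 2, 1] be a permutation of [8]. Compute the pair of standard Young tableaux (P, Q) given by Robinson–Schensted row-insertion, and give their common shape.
P = [1, 7] / [2] / [3] / [4] / [5] / [6] / [8];  Q = [1, 4] / [2] / [3] / [5] / [6] / [7] / [8];  common shape = (2, 1, 1, 1, 1, 1, 1)

Row-insert the values π_1, π_2, … into P one at a time, bumping the leftmost entry strictly greater than the inserted value down to the next row. The recording tableau Q records, in position (i, j), the step at which that cell was added to P.
  Insert 8 (step 1): P = [8];  Q = [1]
  Insert 6 (step 2): P = [6] / [8];  Q = [1] / [2]
  Insert 5 (step 3): P = [5] / [6] / [8];  Q = [1] / [2] / [3]
  Insert 7 (step 4): P = [5, 7] / [6] / [8];  Q = [1, 4] / [2] / [3]
  Insert 4 (step 5): P = [4, 7] / [5] / [6] / [8];  Q = [1, 4] / [2] / [3] / [5]
  Insert 3 (step 6): P = [3, 7] / [4] / [5] / [6] / [8];  Q = [1, 4] / [2] / [3] / [5] / [6]
  Insert 2 (step 7): P = [2, 7] / [3] / [4] / [5] / [6] / [8];  Q = [1, 4] / [2] / [3] / [5] / [6] / [7]
  Insert 1 (step 8): P = [1, 7] / [2] / [3] / [4] / [5] / [6] / [8];  Q = [1, 4] / [2] / [3] / [5] / [6] / [7] / [8]
Final shape: (2, 1, 1, 1, 1, 1, 1).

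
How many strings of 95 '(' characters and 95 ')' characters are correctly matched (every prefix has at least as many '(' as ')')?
C_95 = 944973797977428207852605870454939596837230758234904050

These balanced parentheses are counted by the Catalan number C_n = (1/(n + 1)) · C(2n, n). For n = 95: C_95 = (1/96) · C(190, 95) = 90717484605833107953850163563674201296374152790550788800/96 = 944973797977428207852605870454939596837230758234904050.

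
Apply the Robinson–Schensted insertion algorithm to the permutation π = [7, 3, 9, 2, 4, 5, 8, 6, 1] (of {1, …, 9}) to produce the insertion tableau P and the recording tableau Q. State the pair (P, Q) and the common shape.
P = [1, 4, 5, 6] / [2, 8] / [3, 9] / [7];  Q = [1, 3, 6, 7] / [2, 5] / [4, 8] / [9];  common shape = (4, 2, 2, 1)

Row-insert the values π_1, π_2, … into P one at a time, bumping the leftmost entry strictly greater than the inserted value down to the next row. The recording tableau Q records, in position (i, j), the step at which that cell was added to P.
  Insert 7 (step 1): P = [7];  Q = [1]
  Insert 3 (step 2): P = [3] / [7];  Q = [1] / [2]
  Insert 9 (step 3): P = [3, 9] / [7];  Q = [1, 3] / [2]
  Insert 2 (step 4): P = [2, 9] / [3] / [7];  Q = [1, 3] / [2] / [4]
  Insert 4 (step 5): P = [2, 4] / [3, 9] / [7];  Q = [1, 3] / [2, 5] / [4]
  Insert 5 (step 6): P = [2, 4, 5] / [3, 9] / [7];  Q = [1, 3, 6] / [2, 5] / [4]
  Insert 8 (step 7): P = [2, 4, 5, 8] / [3, 9] / [7];  Q = [1, 3, 6, 7] / [2, 5] / [4]
  Insert 6 (step 8): P = [2, 4, 5, 6] / [3, 8] / [7, 9];  Q = [1, 3, 6, 7] / [2, 5] / [4, 8]
  Insert 1 (step 9): P = [1, 4, 5, 6] / [2, 8] / [3, 9] / [7];  Q = [1, 3, 6, 7] / [2, 5] / [4, 8] / [9]
Final shape: (4, 2, 2, 1).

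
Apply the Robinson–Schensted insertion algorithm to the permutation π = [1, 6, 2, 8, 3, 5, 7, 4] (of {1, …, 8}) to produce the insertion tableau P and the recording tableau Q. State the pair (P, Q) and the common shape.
P = [1, 2, 3, 4, 7] / [5, 8] / [6];  Q = [1, 2, 4, 6, 7] / [3, 5] / [8];  common shape = (5, 2, 1)

Row-insert the values π_1, π_2, … into P one at a time, bumping the leftmost entry strictly greater than the inserted value down to the next row. The recording tableau Q records, in position (i, j), the step at which that cell was added to P.
  Insert 1 (step 1): P = [1];  Q = [1]
  Insert 6 (step 2): P = [1, 6];  Q = [1, 2]
  Insert 2 (step 3): P = [1, 2] / [6];  Q = [1, 2] / [3]
  Insert 8 (step 4): P = [1, 2, 8] / [6];  Q = [1, 2, 4] / [3]
  Insert 3 (step 5): P = [1, 2, 3] / [6, 8];  Q = [1, 2, 4] / [3, 5]
  Insert 5 (step 6): P = [1, 2, 3, 5] / [6, 8];  Q = [1, 2, 4, 6] / [3, 5]
  Insert 7 (step 7): P = [1, 2, 3, 5, 7] / [6, 8];  Q = [1, 2, 4, 6, 7] / [3, 5]
  Insert 4 (step 8): P = [1, 2, 3, 4, 7] / [5, 8] / [6];  Q = [1, 2, 4, 6, 7] / [3, 5] / [8]
Final shape: (5, 2, 1).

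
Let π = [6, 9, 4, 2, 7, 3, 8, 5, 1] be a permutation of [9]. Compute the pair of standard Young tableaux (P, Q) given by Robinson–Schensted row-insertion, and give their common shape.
P = [1, 3, 5] / [2, 7, 8] / [4, 9] / [6];  Q = [1, 2, 7] / [3, 5, 8] / [4, 6] / [9];  common shape = (3, 3, 2, 1)

Row-insert the values π_1, π_2, … into P one at a time, bumping the leftmost entry strictly greater than the inserted value down to the next row. The recording tableau Q records, in position (i, j), the step at which that cell was added to P.
  Insert 6 (step 1): P = [6];  Q = [1]
  Insert 9 (step 2): P = [6, 9];  Q = [1, 2]
  Insert 4 (step 3): P = [4, 9] / [6];  Q = [1, 2] / [3]
  Insert 2 (step 4): P = [2, 9] / [4] / [6];  Q = [1, 2] / [3] / [4]
  Insert 7 (step 5): P = [2, 7] / [4, 9] / [6];  Q = [1, 2] / [3, 5] / [4]
  Insert 3 (step 6): P = [2, 3] / [4, 7] / [6, 9];  Q = [1, 2] / [3, 5] / [4, 6]
  Insert 8 (step 7): P = [2, 3, 8] / [4, 7] / [6, 9];  Q = [1, 2, 7] / [3, 5] / [4, 6]
  Insert 5 (step 8): P = [2, 3, 5] / [4, 7, 8] / [6, 9];  Q = [1, 2, 7] / [3, 5, 8] / [4, 6]
  Insert 1 (step 9): P = [1, 3, 5] / [2, 7, 8] / [4, 9] / [6];  Q = [1, 2, 7] / [3, 5, 8] / [4, 6] / [9]
Final shape: (3, 3, 2, 1).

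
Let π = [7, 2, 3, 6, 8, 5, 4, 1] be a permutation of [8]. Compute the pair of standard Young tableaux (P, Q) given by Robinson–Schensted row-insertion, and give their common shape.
P = [1, 3, 4, 8] / [2] / [5] / [6] / [7];  Q = [1, 3, 4, 5] / [2] / [6] / [7] / [8];  common shape = (4, 1, 1, 1, 1)

Row-insert the values π_1, π_2, … into P one at a time, bumping the leftmost entry strictly greater than the inserted value down to the next row. The recording tableau Q records, in position (i, j), the step at which that cell was added to P.
  Insert 7 (step 1): P = [7];  Q = [1]
  Insert 2 (step 2): P = [2] / [7];  Q = [1] / [2]
  Insert 3 (step 3): P = [2, 3] / [7];  Q = [1, 3] / [2]
  Insert 6 (step 4): P = [2, 3, 6] / [7];  Q = [1, 3, 4] / [2]
  Insert 8 (step 5): P = [2, 3, 6, 8] / [7];  Q = [1, 3, 4, 5] / [2]
  Insert 5 (step 6): P = [2, 3, 5, 8] / [6] / [7];  Q = [1, 3, 4, 5] / [2] / [6]
  Insert 4 (step 7): P = [2, 3, 4, 8] / [5] / [6] / [7];  Q = [1, 3, 4, 5] / [2] / [6] / [7]
  Insert 1 (step 8): P = [1, 3, 4, 8] / [2] / [5] / [6] / [7];  Q = [1, 3, 4, 5] / [2] / [6] / [7] / [8]
Final shape: (4, 1, 1, 1, 1).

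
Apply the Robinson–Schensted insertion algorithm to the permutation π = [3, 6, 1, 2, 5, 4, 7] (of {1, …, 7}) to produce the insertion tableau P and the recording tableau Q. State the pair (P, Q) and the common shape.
P = [1, 2, 4, 7] / [3, 5] / [6];  Q = [1, 2, 5, 7] / [3, 4] / [6];  common shape = (4, 2, 1)

Row-insert the values π_1, π_2, … into P one at a time, bumping the leftmost entry strictly greater than the inserted value down to the next row. The recording tableau Q records, in position (i, j), the step at which that cell was added to P.
  Insert 3 (step 1): P = [3];  Q = [1]
  Insert 6 (step 2): P = [3, 6];  Q = [1, 2]
  Insert 1 (step 3): P = [1, 6] / [3];  Q = [1, 2] / [3]
  Insert 2 (step 4): P = [1, 2] / [3, 6];  Q = [1, 2] / [3, 4]
  Insert 5 (step 5): P = [1, 2, 5] / [3, 6];  Q = [1, 2, 5] / [3, 4]
  Insert 4 (step 6): P = [1, 2, 4] / [3, 5] / [6];  Q = [1, 2, 5] / [3, 4] / [6]
  Insert 7 (step 7): P = [1, 2, 4, 7] / [3, 5] / [6];  Q = [1, 2, 5, 7] / [3, 4] / [6]
Final shape: (4, 2, 1).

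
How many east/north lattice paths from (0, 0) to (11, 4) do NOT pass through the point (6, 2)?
Number of paths = 777

Total paths from (0, 0) to (11, 4): C(15, 11) = 1365. Paths through (6, 2): (paths (0, 0) → (6, 2)) × (paths (6, 2) → (11, 4)) = C(8, 6) · C(7, 5) = 28 · 21 = 588. Avoidance count = 1365 − 588 = 777.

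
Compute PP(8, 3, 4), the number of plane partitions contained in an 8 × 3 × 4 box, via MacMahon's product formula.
PP(8, 3, 4) = 4723719

Evaluate the triple product over i = 1..8, j = 1..3, k = 1..4. The factors are (2/1) · (3/2) · (4/3) · (5/4) · (3/2) · (4/3) · (5/4) · (6/5) · … (96 factors total). The numerators and denominators telescope so the product is an integer; carrying out the multiplication exactly gives PP(8, 3, 4) = 4723719.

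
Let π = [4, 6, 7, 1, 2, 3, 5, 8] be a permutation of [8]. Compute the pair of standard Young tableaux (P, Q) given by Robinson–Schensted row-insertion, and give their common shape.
P = [1, 2, 3, 5, 8] / [4, 6, 7];  Q = [1, 2, 3, 7, 8] / [4, 5, 6];  common shape = (5, 3)

Row-insert the values π_1, π_2, … into P one at a time, bumping the leftmost entry strictly greater than the inserted value down to the next row. The recording tableau Q records, in position (i, j), the step at which that cell was added to P.
  Insert 4 (step 1): P = [4];  Q = [1]
  Insert 6 (step 2): P = [4, 6];  Q = [1, 2]
  Insert 7 (step 3): P = [4, 6, 7];  Q = [1, 2, 3]
  Insert 1 (step 4): P = [1, 6, 7] / [4];  Q = [1, 2, 3] / [4]
  Insert 2 (step 5): P = [1, 2, 7] / [4, 6];  Q = [1, 2, 3] / [4, 5]
  Insert 3 (step 6): P = [1, 2, 3] / [4, 6, 7];  Q = [1, 2, 3] / [4, 5, 6]
  Insert 5 (step 7): P = [1, 2, 3, 5] / [4, 6, 7];  Q = [1, 2, 3, 7] / [4, 5, 6]
  Insert 8 (step 8): P = [1, 2, 3, 5, 8] / [4, 6, 7];  Q = [1, 2, 3, 7, 8] / [4, 5, 6]
Final shape: (5, 3).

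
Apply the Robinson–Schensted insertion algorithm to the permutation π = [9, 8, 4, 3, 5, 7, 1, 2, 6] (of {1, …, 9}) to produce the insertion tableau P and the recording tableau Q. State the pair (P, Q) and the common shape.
P = [1, 2, 6] / [3, 5, 7] / [4] / [8] / [9];  Q = [1, 5, 6] / [2, 8, 9] / [3] / [4] / [7];  common shape = (3, 3, 1, 1, 1)

Row-insert the values π_1, π_2, … into P one at a time, bumping the leftmost entry strictly greater than the inserted value down to the next row. The recording tableau Q records, in position (i, j), the step at which that cell was added to P.
  Insert 9 (step 1): P = [9];  Q = [1]
  Insert 8 (step 2): P = [8] / [9];  Q = [1] / [2]
  Insert 4 (step 3): P = [4] / [8] / [9];  Q = [1] / [2] / [3]
  Insert 3 (step 4): P = [3] / [4] / [8] / [9];  Q = [1] / [2] / [3] / [4]
  Insert 5 (step 5): P = [3, 5] / [4] / [8] / [9];  Q = [1, 5] / [2] / [3] / [4]
  Insert 7 (step 6): P = [3, 5, 7] / [4] / [8] / [9];  Q = [1, 5, 6] / [2] / [3] / [4]
  Insert 1 (step 7): P = [1, 5, 7] / [3] / [4] / [8] / [9];  Q = [1, 5, 6] / [2] / [3] / [4] / [7]
  Insert 2 (step 8): P = [1, 2, 7] / [3, 5] / [4] / [8] / [9];  Q = [1, 5, 6] / [2, 8] / [3] / [4] / [7]
  Insert 6 (step 9): P = [1, 2, 6] / [3, 5, 7] / [4] / [8] / [9];  Q = [1, 5, 6] / [2, 8, 9] / [3] / [4] / [7]
Final shape: (3, 3, 1, 1, 1).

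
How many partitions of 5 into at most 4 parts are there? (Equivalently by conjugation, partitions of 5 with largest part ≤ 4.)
p(5, parts ≤ 4) = 6

Partitions of 5 with all parts ≤ 4: 4+1, 3+2, 3+1+1, 2+2+1, 2+1+1+1, 1+1+1+1+1. Count = 6.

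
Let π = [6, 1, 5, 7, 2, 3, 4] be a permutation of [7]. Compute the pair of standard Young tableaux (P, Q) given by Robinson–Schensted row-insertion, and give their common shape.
P = [1, 2, 3, 4] / [5, 7] / [6];  Q = [1, 3, 4, 7] / [2, 6] / [5];  common shape = (4, 2, 1)

Row-insert the values π_1, π_2, … into P one at a time, bumping the leftmost entry strictly greater than the inserted value down to the next row. The recording tableau Q records, in position (i, j), the step at which that cell was added to P.
  Insert 6 (step 1): P = [6];  Q = [1]
  Insert 1 (step 2): P = [1] / [6];  Q = [1] / [2]
  Insert 5 (step 3): P = [1, 5] / [6];  Q = [1, 3] / [2]
  Insert 7 (step 4): P = [1, 5, 7] / [6];  Q = [1, 3, 4] / [2]
  Insert 2 (step 5): P = [1, 2, 7] / [5] / [6];  Q = [1, 3, 4] / [2] / [5]
  Insert 3 (step 6): P = [1, 2, 3] / [5, 7] / [6];  Q = [1, 3, 4] / [2, 6] / [5]
  Insert 4 (step 7): P = [1, 2, 3, 4] / [5, 7] / [6];  Q = [1, 3, 4, 7] / [2, 6] / [5]
Final shape: (4, 2, 1).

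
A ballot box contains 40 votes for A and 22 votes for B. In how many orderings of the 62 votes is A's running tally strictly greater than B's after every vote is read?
Strict-lead orderings = 9962435643667605

Total orderings of the 62 votes with 40 for A: C(62, 40) = 34315056105966195. By the Bertrand ballot formula (Cycle Lemma / reflection principle), the number of orderings in which A is strictly ahead of B throughout is (p − q)/(p + q) · C(p + q, p) = (40 − 22)/(40 + 22) · 34315056105966195 = 9962435643667605.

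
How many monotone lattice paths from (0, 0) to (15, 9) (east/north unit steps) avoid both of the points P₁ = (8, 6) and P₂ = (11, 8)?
Number of paths = 719384

Inclusion–exclusion. Total paths: C(24, 15) = 1307504. Through P₁: C(14, 8)·C(10, 7) = 360360. Through P₂: C(19, 11)·C(5, 4) = 377910. Since P₁ is strictly southwest of P₂, a monotone path through both must visit P₁ then P₂; paths through both = C(14, 8)·C(5, 3)·C(5, 4) = 150150. Avoid both = 1307504 − 360360 − 377910 + 150150 = 719384.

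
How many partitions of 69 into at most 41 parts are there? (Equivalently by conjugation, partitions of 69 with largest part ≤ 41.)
p(69, parts ≤ 41) = 3539603

Use the recurrence p(n, m) = p(n, m−1) + p(n−m, m): either the largest part is < m (count p(n, m−1)) or the largest part is exactly m (remove one copy of m, count p(n−m, m)). With p(0, ·) = 1 this gives p(69, parts ≤ 41) = 3539603. (By conjugating Young diagrams, this also counts partitions of 69 into at most 41 parts.)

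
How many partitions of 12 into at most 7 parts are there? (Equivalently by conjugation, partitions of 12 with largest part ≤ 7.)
p(12, parts ≤ 7) = 65

Partitions of 12 with all parts ≤ 7: 7+5, 7+4+1, 7+3+2, 7+3+1+1, 7+2+2+1, 7+2+1+1+1, 7+1+1+1+1+1, 6+6, 6+5+1, 6+4+2, 6+4+1+1, 6+3+3, 6+3+2+1, 6+3+1+1+1, 6+2+2+2, 6+2+2+1+1, 6+2+1+1+1+1, 6+1+1+1+1+1+1, 5+5+2, 5+5+1+1, 5+4+3, 5+4+2+1, 5+4+1+1+1, 5+3+3+1, 5+3+2+2, 5+3+2+1+1, 5+3+1+1+1+1, 5+2+2+2+1, 5+2+2+1+1+1, 5+2+1+1+1+1+1, … (65 total). Count = 65.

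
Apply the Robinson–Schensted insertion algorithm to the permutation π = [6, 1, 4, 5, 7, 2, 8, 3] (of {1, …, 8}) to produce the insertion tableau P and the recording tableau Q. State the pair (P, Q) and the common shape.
P = [1, 2, 3, 7, 8] / [4, 5] / [6];  Q = [1, 3, 4, 5, 7] / [2, 8] / [6];  common shape = (5, 2, 1)

Row-insert the values π_1, π_2, … into P one at a time, bumping the leftmost entry strictly greater than the inserted value down to the next row. The recording tableau Q records, in position (i, j), the step at which that cell was added to P.
  Insert 6 (step 1): P = [6];  Q = [1]
  Insert 1 (step 2): P = [1] / [6];  Q = [1] / [2]
  Insert 4 (step 3): P = [1, 4] / [6];  Q = [1, 3] / [2]
  Insert 5 (step 4): P = [1, 4, 5] / [6];  Q = [1, 3, 4] / [2]
  Insert 7 (step 5): P = [1, 4, 5, 7] / [6];  Q = [1, 3, 4, 5] / [2]
  Insert 2 (step 6): P = [1, 2, 5, 7] / [4] / [6];  Q = [1, 3, 4, 5] / [2] / [6]
  Insert 8 (step 7): P = [1, 2, 5, 7, 8] / [4] / [6];  Q = [1, 3, 4, 5, 7] / [2] / [6]
  Insert 3 (step 8): P = [1, 2, 3, 7, 8] / [4, 5] / [6];  Q = [1, 3, 4, 5, 7] / [2, 8] / [6]
Final shape: (5, 2, 1).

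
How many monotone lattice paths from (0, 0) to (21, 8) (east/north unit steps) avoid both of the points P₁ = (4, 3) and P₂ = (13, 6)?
Number of paths = 2496015

Inclusion–exclusion. Total paths: C(29, 21) = 4292145. Through P₁: C(7, 4)·C(22, 17) = 921690. Through P₂: C(19, 13)·C(10, 8) = 1220940. Since P₁ is strictly southwest of P₂, a monotone path through both must visit P₁ then P₂; paths through both = C(7, 4)·C(12, 9)·C(10, 8) = 346500. Avoid both = 4292145 − 921690 − 1220940 + 346500 = 2496015.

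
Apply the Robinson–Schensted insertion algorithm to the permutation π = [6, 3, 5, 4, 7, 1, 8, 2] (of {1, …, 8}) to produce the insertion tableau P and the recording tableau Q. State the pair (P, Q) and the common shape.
P = [1, 2, 7, 8] / [3, 4] / [5] / [6];  Q = [1, 3, 5, 7] / [2, 8] / [4] / [6];  common shape = (4, 2, 1, 1)

Row-insert the values π_1, π_2, … into P one at a time, bumping the leftmost entry strictly greater than the inserted value down to the next row. The recording tableau Q records, in position (i, j), the step at which that cell was added to P.
  Insert 6 (step 1): P = [6];  Q = [1]
  Insert 3 (step 2): P = [3] / [6];  Q = [1] / [2]
  Insert 5 (step 3): P = [3, 5] / [6];  Q = [1, 3] / [2]
  Insert 4 (step 4): P = [3, 4] / [5] / [6];  Q = [1, 3] / [2] / [4]
  Insert 7 (step 5): P = [3, 4, 7] / [5] / [6];  Q = [1, 3, 5] / [2] / [4]
  Insert 1 (step 6): P = [1, 4, 7] / [3] / [5] / [6];  Q = [1, 3, 5] / [2] / [4] / [6]
  Insert 8 (step 7): P = [1, 4, 7, 8] / [3] / [5] / [6];  Q = [1, 3, 5, 7] / [2] / [4] / [6]
  Insert 2 (step 8): P = [1, 2, 7, 8] / [3, 4] / [5] / [6];  Q = [1, 3, 5, 7] / [2, 8] / [4] / [6]
Final shape: (4, 2, 1, 1).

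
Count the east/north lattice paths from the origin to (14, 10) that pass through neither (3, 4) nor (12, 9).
Number of paths = 856516

Inclusion–exclusion. Total paths: C(24, 14) = 1961256. Through P₁: C(7, 3)·C(17, 11) = 433160. Through P₂: C(21, 12)·C(3, 2) = 881790. Since P₁ is strictly southwest of P₂, a monotone path through both must visit P₁ then P₂; paths through both = C(7, 3)·C(14, 9)·C(3, 2) = 210210. Avoid both = 1961256 − 433160 − 881790 + 210210 = 856516.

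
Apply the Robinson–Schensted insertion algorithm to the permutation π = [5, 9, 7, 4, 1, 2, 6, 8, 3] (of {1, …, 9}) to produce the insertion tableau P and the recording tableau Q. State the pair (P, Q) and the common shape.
P = [1, 2, 3, 8] / [4, 6] / [5, 7] / [9];  Q = [1, 2, 7, 8] / [3, 6] / [4, 9] / [5];  common shape = (4, 2, 2, 1)

Row-insert the values π_1, π_2, … into P one at a time, bumping the leftmost entry strictly greater than the inserted value down to the next row. The recording tableau Q records, in position (i, j), the step at which that cell was added to P.
  Insert 5 (step 1): P = [5];  Q = [1]
  Insert 9 (step 2): P = [5, 9];  Q = [1, 2]
  Insert 7 (step 3): P = [5, 7] / [9];  Q = [1, 2] / [3]
  Insert 4 (step 4): P = [4, 7] / [5] / [9];  Q = [1, 2] / [3] / [4]
  Insert 1 (step 5): P = [1, 7] / [4] / [5] / [9];  Q = [1, 2] / [3] / [4] / [5]
  Insert 2 (step 6): P = [1, 2] / [4, 7] / [5] / [9];  Q = [1, 2] / [3, 6] / [4] / [5]
  Insert 6 (step 7): P = [1, 2, 6] / [4, 7] / [5] / [9];  Q = [1, 2, 7] / [3, 6] / [4] / [5]
  Insert 8 (step 8): P = [1, 2, 6, 8] / [4, 7] / [5] / [9];  Q = [1, 2, 7, 8] / [3, 6] / [4] / [5]
  Insert 3 (step 9): P = [1, 2, 3, 8] / [4, 6] / [5, 7] / [9];  Q = [1, 2, 7, 8] / [3, 6] / [4, 9] / [5]
Final shape: (4, 2, 2, 1).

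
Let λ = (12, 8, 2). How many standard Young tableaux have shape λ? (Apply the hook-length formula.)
# SYT of shape (12, 8, 2) = 7461300

Hook-length formula: f^λ = n! / Π hook(c), product over all cells c of the Young diagram. For λ = (12, 8, 2), n = 22 boxes. Hook lengths by row (left-to-right, top-to-bottom): [14, 13, 11, 10, 9, 8, 7, 6, 4, 3, 2, 1]; [9, 8, 6, 5, 4, 3, 2, 1]; [2, 1]. Product of hooks = 150644087193600. So f^λ = 22! / 150644087193600 = 1124000727777607680000 / 150644087193600 = 7461300.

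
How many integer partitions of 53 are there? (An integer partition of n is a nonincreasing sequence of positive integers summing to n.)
p(53) = 329931

Compute p(n) via the recurrence p(n, m) = p(n, m−1) + p(n−m, m), where p(n, m) counts partitions of n with all parts ≤ m and p(n) = p(n, n). The base cases are p(0, m) = 1 and p(n, 0) = 0 for n > 0. Filling the table yields p(53) = 329931. (Euler's pentagonal recurrence is an alternative.)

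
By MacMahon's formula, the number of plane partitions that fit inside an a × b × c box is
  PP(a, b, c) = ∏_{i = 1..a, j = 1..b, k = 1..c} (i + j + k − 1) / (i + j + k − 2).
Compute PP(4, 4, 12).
PP(4, 4, 12) = 19571505408

Evaluate the triple product over i = 1..4, j = 1..4, k = 1..12. The factors are (2/1) · (3/2) · (4/3) · (5/4) · (6/5) · (7/6) · (8/7) · (9/8) · … (192 factors total). The numerators and denominators telescope so the product is an integer; carrying out the multiplication exactly gives PP(4, 4, 12) = 19571505408.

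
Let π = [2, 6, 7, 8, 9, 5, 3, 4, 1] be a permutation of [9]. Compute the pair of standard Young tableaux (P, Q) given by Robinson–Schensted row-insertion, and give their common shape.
P = [1, 3, 4, 8, 9] / [2, 7] / [5] / [6];  Q = [1, 2, 3, 4, 5] / [6, 8] / [7] / [9];  common shape = (5, 2, 1, 1)

Row-insert the values π_1, π_2, … into P one at a time, bumping the leftmost entry strictly greater than the inserted value down to the next row. The recording tableau Q records, in position (i, j), the step at which that cell was added to P.
  Insert 2 (step 1): P = [2];  Q = [1]
  Insert 6 (step 2): P = [2, 6];  Q = [1, 2]
  Insert 7 (step 3): P = [2, 6, 7];  Q = [1, 2, 3]
  Insert 8 (step 4): P = [2, 6, 7, 8];  Q = [1, 2, 3, 4]
  Insert 9 (step 5): P = [2, 6, 7, 8, 9];  Q = [1, 2, 3, 4, 5]
  Insert 5 (step 6): P = [2, 5, 7, 8, 9] / [6];  Q = [1, 2, 3, 4, 5] / [6]
  Insert 3 (step 7): P = [2, 3, 7, 8, 9] / [5] / [6];  Q = [1, 2, 3, 4, 5] / [6] / [7]
  Insert 4 (step 8): P = [2, 3, 4, 8, 9] / [5, 7] / [6];  Q = [1, 2, 3, 4, 5] / [6, 8] / [7]
  Insert 1 (step 9): P = [1, 3, 4, 8, 9] / [2, 7] / [5] / [6];  Q = [1, 2, 3, 4, 5] / [6, 8] / [7] / [9]
Final shape: (5, 2, 1, 1).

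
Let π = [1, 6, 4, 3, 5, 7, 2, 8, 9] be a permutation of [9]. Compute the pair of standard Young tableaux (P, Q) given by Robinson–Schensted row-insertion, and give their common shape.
P = [1, 2, 5, 7, 8, 9] / [3] / [4] / [6];  Q = [1, 2, 5, 6, 8, 9] / [3] / [4] / [7];  common shape = (6, 1, 1, 1)

Row-insert the values π_1, π_2, … into P one at a time, bumping the leftmost entry strictly greater than the inserted value down to the next row. The recording tableau Q records, in position (i, j), the step at which that cell was added to P.
  Insert 1 (step 1): P = [1];  Q = [1]
  Insert 6 (step 2): P = [1, 6];  Q = [1, 2]
  Insert 4 (step 3): P = [1, 4] / [6];  Q = [1, 2] / [3]
  Insert 3 (step 4): P = [1, 3] / [4] / [6];  Q = [1, 2] / [3] / [4]
  Insert 5 (step 5): P = [1, 3, 5] / [4] / [6];  Q = [1, 2, 5] / [3] / [4]
  Insert 7 (step 6): P = [1, 3, 5, 7] / [4] / [6];  Q = [1, 2, 5, 6] / [3] / [4]
  Insert 2 (step 7): P = [1, 2, 5, 7] / [3] / [4] / [6];  Q = [1, 2, 5, 6] / [3] / [4] / [7]
  Insert 8 (step 8): P = [1, 2, 5, 7, 8] / [3] / [4] / [6];  Q = [1, 2, 5, 6, 8] / [3] / [4] / [7]
  Insert 9 (step 9): P = [1, 2, 5, 7, 8, 9] / [3] / [4] / [6];  Q = [1, 2, 5, 6, 8, 9] / [3] / [4] / [7]
Final shape: (6, 1, 1, 1).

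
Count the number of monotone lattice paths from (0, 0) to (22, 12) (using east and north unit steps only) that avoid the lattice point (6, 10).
Number of paths = 547128816

Total paths from (0, 0) to (22, 12): C(34, 22) = 548354040. Paths through (6, 10): (paths (0, 0) → (6, 10)) × (paths (6, 10) → (22, 12)) = C(16, 6) · C(18, 16) = 8008 · 153 = 1225224. Avoidance count = 548354040 − 1225224 = 547128816.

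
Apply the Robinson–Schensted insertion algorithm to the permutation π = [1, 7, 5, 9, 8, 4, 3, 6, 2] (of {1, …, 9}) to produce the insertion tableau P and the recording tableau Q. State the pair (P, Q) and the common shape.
P = [1, 2, 6] / [3, 8] / [4, 9] / [5] / [7];  Q = [1, 2, 4] / [3, 5] / [6, 8] / [7] / [9];  common shape = (3, 2, 2, 1, 1)

Row-insert the values π_1, π_2, … into P one at a time, bumping the leftmost entry strictly greater than the inserted value down to the next row. The recording tableau Q records, in position (i, j), the step at which that cell was added to P.
  Insert 1 (step 1): P = [1];  Q = [1]
  Insert 7 (step 2): P = [1, 7];  Q = [1, 2]
  Insert 5 (step 3): P = [1, 5] / [7];  Q = [1, 2] / [3]
  Insert 9 (step 4): P = [1, 5, 9] / [7];  Q = [1, 2, 4] / [3]
  Insert 8 (step 5): P = [1, 5, 8] / [7, 9];  Q = [1, 2, 4] / [3, 5]
  Insert 4 (step 6): P = [1, 4, 8] / [5, 9] / [7];  Q = [1, 2, 4] / [3, 5] / [6]
  Insert 3 (step 7): P = [1, 3, 8] / [4, 9] / [5] / [7];  Q = [1, 2, 4] / [3, 5] / [6] / [7]
  Insert 6 (step 8): P = [1, 3, 6] / [4, 8] / [5, 9] / [7];  Q = [1, 2, 4] / [3, 5] / [6, 8] / [7]
  Insert 2 (step 9): P = [1, 2, 6] / [3, 8] / [4, 9] / [5] / [7];  Q = [1, 2, 4] / [3, 5] / [6, 8] / [7] / [9]
Final shape: (3, 2, 2, 1, 1).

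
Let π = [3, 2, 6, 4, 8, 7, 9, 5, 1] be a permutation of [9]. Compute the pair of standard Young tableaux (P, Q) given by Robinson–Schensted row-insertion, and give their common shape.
P = [1, 4, 5, 9] / [2, 6, 7] / [3] / [8];  Q = [1, 3, 5, 7] / [2, 4, 6] / [8] / [9];  common shape = (4, 3, 1, 1)

Row-insert the values π_1, π_2, … into P one at a time, bumping the leftmost entry strictly greater than the inserted value down to the next row. The recording tableau Q records, in position (i, j), the step at which that cell was added to P.
  Insert 3 (step 1): P = [3];  Q = [1]
  Insert 2 (step 2): P = [2] / [3];  Q = [1] / [2]
  Insert 6 (step 3): P = [2, 6] / [3];  Q = [1, 3] / [2]
  Insert 4 (step 4): P = [2, 4] / [3, 6];  Q = [1, 3] / [2, 4]
  Insert 8 (step 5): P = [2, 4, 8] / [3, 6];  Q = [1, 3, 5] / [2, 4]
  Insert 7 (step 6): P = [2, 4, 7] / [3, 6, 8];  Q = [1, 3, 5] / [2, 4, 6]
  Insert 9 (step 7): P = [2, 4, 7, 9] / [3, 6, 8];  Q = [1, 3, 5, 7] / [2, 4, 6]
  Insert 5 (step 8): P = [2, 4, 5, 9] / [3, 6, 7] / [8];  Q = [1, 3, 5, 7] / [2, 4, 6] / [8]
  Insert 1 (step 9): P = [1, 4, 5, 9] / [2, 6, 7] / [3] / [8];  Q = [1, 3, 5, 7] / [2, 4, 6] / [8] / [9]
Final shape: (4, 3, 1, 1).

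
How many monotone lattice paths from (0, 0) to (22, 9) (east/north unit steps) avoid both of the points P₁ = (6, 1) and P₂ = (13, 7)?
Number of paths = 11408838

Inclusion–exclusion. Total paths: C(31, 22) = 20160075. Through P₁: C(7, 6)·C(24, 16) = 5148297. Through P₂: C(20, 13)·C(11, 9) = 4263600. Since P₁ is strictly southwest of P₂, a monotone path through both must visit P₁ then P₂; paths through both = C(7, 6)·C(13, 7)·C(11, 9) = 660660. Avoid both = 20160075 − 5148297 − 4263600 + 660660 = 11408838.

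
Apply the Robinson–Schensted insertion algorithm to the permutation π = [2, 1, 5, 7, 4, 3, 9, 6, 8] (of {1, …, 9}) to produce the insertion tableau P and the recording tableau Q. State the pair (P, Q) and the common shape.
P = [1, 3, 6, 8] / [2, 4, 7, 9] / [5];  Q = [1, 3, 4, 7] / [2, 5, 8, 9] / [6];  common shape = (4, 4, 1)

Row-insert the values π_1, π_2, … into P one at a time, bumping the leftmost entry strictly greater than the inserted value down to the next row. The recording tableau Q records, in position (i, j), the step at which that cell was added to P.
  Insert 2 (step 1): P = [2];  Q = [1]
  Insert 1 (step 2): P = [1] / [2];  Q = [1] / [2]
  Insert 5 (step 3): P = [1, 5] / [2];  Q = [1, 3] / [2]
  Insert 7 (step 4): P = [1, 5, 7] / [2];  Q = [1, 3, 4] / [2]
  Insert 4 (step 5): P = [1, 4, 7] / [2, 5];  Q = [1, 3, 4] / [2, 5]
  Insert 3 (step 6): P = [1, 3, 7] / [2, 4] / [5];  Q = [1, 3, 4] / [2, 5] / [6]
  Insert 9 (step 7): P = [1, 3, 7, 9] / [2, 4] / [5];  Q = [1, 3, 4, 7] / [2, 5] / [6]
  Insert 6 (step 8): P = [1, 3, 6, 9] / [2, 4, 7] / [5];  Q = [1, 3, 4, 7] / [2, 5, 8] / [6]
  Insert 8 (step 9): P = [1, 3, 6, 8] / [2, 4, 7, 9] / [5];  Q = [1, 3, 4, 7] / [2, 5, 8, 9] / [6]
Final shape: (4, 4, 1).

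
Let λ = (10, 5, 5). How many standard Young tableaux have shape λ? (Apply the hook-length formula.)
# SYT of shape (10, 5, 5) = 2469012

Hook-length formula: f^λ = n! / Π hook(c), product over all cells c of the Young diagram. For λ = (10, 5, 5), n = 20 boxes. Hook lengths by row (left-to-right, top-to-bottom): [12, 11, 10, 9, 8, 5, 4, 3, 2, 1]; [6, 5, 4, 3, 2]; [5, 4, 3, 2, 1]. Product of hooks = 985374720000. So f^λ = 20! / 985374720000 = 2432902008176640000 / 985374720000 = 2469012.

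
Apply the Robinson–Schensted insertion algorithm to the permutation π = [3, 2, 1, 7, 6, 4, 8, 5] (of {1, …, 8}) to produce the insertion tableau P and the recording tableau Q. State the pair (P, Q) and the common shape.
P = [1, 4, 5] / [2, 6, 8] / [3, 7];  Q = [1, 4, 7] / [2, 5, 8] / [3, 6];  common shape = (3, 3, 2)

Row-insert the values π_1, π_2, … into P one at a time, bumping the leftmost entry strictly greater than the inserted value down to the next row. The recording tableau Q records, in position (i, j), the step at which that cell was added to P.
  Insert 3 (step 1): P = [3];  Q = [1]
  Insert 2 (step 2): P = [2] / [3];  Q = [1] / [2]
  Insert 1 (step 3): P = [1] / [2] / [3];  Q = [1] / [2] / [3]
  Insert 7 (step 4): P = [1, 7] / [2] / [3];  Q = [1, 4] / [2] / [3]
  Insert 6 (step 5): P = [1, 6] / [2, 7] / [3];  Q = [1, 4] / [2, 5] / [3]
  Insert 4 (step 6): P = [1, 4] / [2, 6] / [3, 7];  Q = [1, 4] / [2, 5] / [3, 6]
  Insert 8 (step 7): P = [1, 4, 8] / [2, 6] / [3, 7];  Q = [1, 4, 7] / [2, 5] / [3, 6]
  Insert 5 (step 8): P = [1, 4, 5] / [2, 6, 8] / [3, 7];  Q = [1, 4, 7] / [2, 5, 8] / [3, 6]
Final shape: (3, 3, 2).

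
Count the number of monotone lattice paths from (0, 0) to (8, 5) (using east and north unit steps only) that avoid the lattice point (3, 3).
Number of paths = 867

Total paths from (0, 0) to (8, 5): C(13, 8) = 1287. Paths through (3, 3): (paths (0, 0) → (3, 3)) × (paths (3, 3) → (8, 5)) = C(6, 3) · C(7, 5) = 20 · 21 = 420. Avoidance count = 1287 − 420 = 867.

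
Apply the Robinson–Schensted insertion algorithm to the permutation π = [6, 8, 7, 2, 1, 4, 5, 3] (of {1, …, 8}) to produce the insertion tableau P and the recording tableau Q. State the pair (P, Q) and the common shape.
P = [1, 3, 5] / [2, 4] / [6, 7] / [8];  Q = [1, 2, 7] / [3, 6] / [4, 8] / [5];  common shape = (3, 2, 2, 1)

Row-insert the values π_1, π_2, … into P one at a time, bumping the leftmost entry strictly greater than the inserted value down to the next row. The recording tableau Q records, in position (i, j), the step at which that cell was added to P.
  Insert 6 (step 1): P = [6];  Q = [1]
  Insert 8 (step 2): P = [6, 8];  Q = [1, 2]
  Insert 7 (step 3): P = [6, 7] / [8];  Q = [1, 2] / [3]
  Insert 2 (step 4): P = [2, 7] / [6] / [8];  Q = [1, 2] / [3] / [4]
  Insert 1 (step 5): P = [1, 7] / [2] / [6] / [8];  Q = [1, 2] / [3] / [4] / [5]
  Insert 4 (step 6): P = [1, 4] / [2, 7] / [6] / [8];  Q = [1, 2] / [3, 6] / [4] / [5]
  Insert 5 (step 7): P = [1, 4, 5] / [2, 7] / [6] / [8];  Q = [1, 2, 7] / [3, 6] / [4] / [5]
  Insert 3 (step 8): P = [1, 3, 5] / [2, 4] / [6, 7] / [8];  Q = [1, 2, 7] / [3, 6] / [4, 8] / [5]
Final shape: (3, 2, 2, 1).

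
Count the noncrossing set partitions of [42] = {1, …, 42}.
C_42 = 39044429911904443959240

These noncrossing partitions are counted by the Catalan number C_n = (1/(n + 1)) · C(2n, n). For n = 42: C_42 = (1/43) · C(84, 42) = 1678910486211891090247320/43 = 39044429911904443959240.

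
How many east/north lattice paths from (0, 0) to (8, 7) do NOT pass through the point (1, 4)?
Number of paths = 5835

Total paths from (0, 0) to (8, 7): C(15, 8) = 6435. Paths through (1, 4): (paths (0, 0) → (1, 4)) × (paths (1, 4) → (8, 7)) = C(5, 1) · C(10, 7) = 5 · 120 = 600. Avoidance count = 6435 − 600 = 5835.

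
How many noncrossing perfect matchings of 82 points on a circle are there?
C_41 = 10113918591637898134020

These noncrossing handshakes are counted by the Catalan number C_n = (1/(n + 1)) · C(2n, n). For n = 41: C_41 = (1/42) · C(82, 41) = 424784580848791721628840/42 = 10113918591637898134020.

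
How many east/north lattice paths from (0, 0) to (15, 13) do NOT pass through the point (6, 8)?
Number of paths = 31430154

Total paths from (0, 0) to (15, 13): C(28, 15) = 37442160. Paths through (6, 8): (paths (0, 0) → (6, 8)) × (paths (6, 8) → (15, 13)) = C(14, 6) · C(14, 9) = 3003 · 2002 = 6012006. Avoidance count = 37442160 − 6012006 = 31430154.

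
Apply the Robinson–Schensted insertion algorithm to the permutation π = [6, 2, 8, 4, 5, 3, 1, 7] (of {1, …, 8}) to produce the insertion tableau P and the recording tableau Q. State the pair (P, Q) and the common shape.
P = [1, 3, 5, 7] / [2, 8] / [4] / [6];  Q = [1, 3, 5, 8] / [2, 4] / [6] / [7];  common shape = (4, 2, 1, 1)

Row-insert the values π_1, π_2, … into P one at a time, bumping the leftmost entry strictly greater than the inserted value down to the next row. The recording tableau Q records, in position (i, j), the step at which that cell was added to P.
  Insert 6 (step 1): P = [6];  Q = [1]
  Insert 2 (step 2): P = [2] / [6];  Q = [1] / [2]
  Insert 8 (step 3): P = [2, 8] / [6];  Q = [1, 3] / [2]
  Insert 4 (step 4): P = [2, 4] / [6, 8];  Q = [1, 3] / [2, 4]
  Insert 5 (step 5): P = [2, 4, 5] / [6, 8];  Q = [1, 3, 5] / [2, 4]
  Insert 3 (step 6): P = [2, 3, 5] / [4, 8] / [6];  Q = [1, 3, 5] / [2, 4] / [6]
  Insert 1 (step 7): P = [1, 3, 5] / [2, 8] / [4] / [6];  Q = [1, 3, 5] / [2, 4] / [6] / [7]
  Insert 7 (step 8): P = [1, 3, 5, 7] / [2, 8] / [4] / [6];  Q = [1, 3, 5, 8] / [2, 4] / [6] / [7]
Final shape: (4, 2, 1, 1).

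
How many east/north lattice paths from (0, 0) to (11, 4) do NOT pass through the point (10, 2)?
Number of paths = 1167

Total paths from (0, 0) to (11, 4): C(15, 11) = 1365. Paths through (10, 2): (paths (0, 0) → (10, 2)) × (paths (10, 2) → (11, 4)) = C(12, 10) · C(3, 1) = 66 · 3 = 198. Avoidance count = 1365 − 198 = 1167.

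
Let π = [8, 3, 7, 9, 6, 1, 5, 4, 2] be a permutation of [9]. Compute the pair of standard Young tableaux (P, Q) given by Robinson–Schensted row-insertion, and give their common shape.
P = [1, 2, 9] / [3, 4] / [5] / [6] / [7] / [8];  Q = [1, 3, 4] / [2, 7] / [5] / [6] / [8] / [9];  common shape = (3, 2, 1, 1, 1, 1)

Row-insert the values π_1, π_2, … into P one at a time, bumping the leftmost entry strictly greater than the inserted value down to the next row. The recording tableau Q records, in position (i, j), the step at which that cell was added to P.
  Insert 8 (step 1): P = [8];  Q = [1]
  Insert 3 (step 2): P = [3] / [8];  Q = [1] / [2]
  Insert 7 (step 3): P = [3, 7] / [8];  Q = [1, 3] / [2]
  Insert 9 (step 4): P = [3, 7, 9] / [8];  Q = [1, 3, 4] / [2]
  Insert 6 (step 5): P = [3, 6, 9] / [7] / [8];  Q = [1, 3, 4] / [2] / [5]
  Insert 1 (step 6): P = [1, 6, 9] / [3] / [7] / [8];  Q = [1, 3, 4] / [2] / [5] / [6]
  Insert 5 (step 7): P = [1, 5, 9] / [3, 6] / [7] / [8];  Q = [1, 3, 4] / [2, 7] / [5] / [6]
  Insert 4 (step 8): P = [1, 4, 9] / [3, 5] / [6] / [7] / [8];  Q = [1, 3, 4] / [2, 7] / [5] / [6] / [8]
  Insert 2 (step 9): P = [1, 2, 9] / [3, 4] / [5] / [6] / [7] / [8];  Q = [1, 3, 4] / [2, 7] / [5] / [6] / [8] / [9]
Final shape: (3, 2, 1, 1, 1, 1).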